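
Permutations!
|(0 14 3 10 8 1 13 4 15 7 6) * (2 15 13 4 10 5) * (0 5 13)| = 40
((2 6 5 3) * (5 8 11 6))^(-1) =(2 3 5)(6 11 8)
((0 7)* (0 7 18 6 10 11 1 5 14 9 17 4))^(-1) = (0 4 17 9 14 5 1 11 10 6 18) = ((0 18 6 10 11 1 5 14 9 17 4))^(-1)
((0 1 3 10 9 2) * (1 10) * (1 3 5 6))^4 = (10)(1 5 6)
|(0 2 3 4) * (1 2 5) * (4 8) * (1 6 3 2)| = 6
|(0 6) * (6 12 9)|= 4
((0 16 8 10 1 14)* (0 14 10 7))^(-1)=(0 7 8 16)(1 10)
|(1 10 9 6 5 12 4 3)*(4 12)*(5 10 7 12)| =6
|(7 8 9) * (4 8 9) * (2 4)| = 6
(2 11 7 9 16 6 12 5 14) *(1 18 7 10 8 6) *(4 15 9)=[0, 18, 11, 3, 15, 14, 12, 4, 6, 16, 8, 10, 5, 13, 2, 9, 1, 17, 7]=(1 18 7 4 15 9 16)(2 11 10 8 6 12 5 14)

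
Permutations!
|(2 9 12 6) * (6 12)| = 3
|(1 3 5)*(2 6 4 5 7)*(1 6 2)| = 3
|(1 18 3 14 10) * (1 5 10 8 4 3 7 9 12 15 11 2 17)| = 36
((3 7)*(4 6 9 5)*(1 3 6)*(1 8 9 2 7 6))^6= ((1 3 6 2 7)(4 8 9 5))^6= (1 3 6 2 7)(4 9)(5 8)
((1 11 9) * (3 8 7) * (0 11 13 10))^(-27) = ((0 11 9 1 13 10)(3 8 7))^(-27) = (0 1)(9 10)(11 13)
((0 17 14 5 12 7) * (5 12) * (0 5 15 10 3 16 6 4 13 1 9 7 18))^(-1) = (0 18 12 14 17)(1 13 4 6 16 3 10 15 5 7 9)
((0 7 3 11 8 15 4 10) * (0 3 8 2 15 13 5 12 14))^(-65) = ((0 7 8 13 5 12 14)(2 15 4 10 3 11))^(-65) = (0 12 13 7 14 5 8)(2 15 4 10 3 11)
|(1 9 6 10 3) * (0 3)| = 6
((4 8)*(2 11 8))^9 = (2 11 8 4)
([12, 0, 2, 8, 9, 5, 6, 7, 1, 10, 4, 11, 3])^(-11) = [1, 8, 2, 12, 9, 5, 6, 7, 3, 10, 4, 11, 0]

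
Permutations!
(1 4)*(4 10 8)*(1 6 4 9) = (1 10 8 9)(4 6) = [0, 10, 2, 3, 6, 5, 4, 7, 9, 1, 8]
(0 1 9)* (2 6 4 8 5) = (0 1 9)(2 6 4 8 5) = [1, 9, 6, 3, 8, 2, 4, 7, 5, 0]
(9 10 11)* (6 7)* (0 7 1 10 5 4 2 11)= (0 7 6 1 10)(2 11 9 5 4)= [7, 10, 11, 3, 2, 4, 1, 6, 8, 5, 0, 9]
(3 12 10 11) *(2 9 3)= (2 9 3 12 10 11)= [0, 1, 9, 12, 4, 5, 6, 7, 8, 3, 11, 2, 10]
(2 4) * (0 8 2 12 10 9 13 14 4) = (0 8 2)(4 12 10 9 13 14) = [8, 1, 0, 3, 12, 5, 6, 7, 2, 13, 9, 11, 10, 14, 4]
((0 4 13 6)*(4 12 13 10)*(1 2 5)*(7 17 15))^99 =(17)(0 6 13 12)(4 10) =((0 12 13 6)(1 2 5)(4 10)(7 17 15))^99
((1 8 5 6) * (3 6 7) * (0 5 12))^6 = (0 8 6 7)(1 3 5 12)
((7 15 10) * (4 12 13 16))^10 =(4 13)(7 15 10)(12 16)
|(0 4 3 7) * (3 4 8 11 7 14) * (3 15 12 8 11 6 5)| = |(0 11 7)(3 14 15 12 8 6 5)| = 21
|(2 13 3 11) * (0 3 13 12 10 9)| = |(13)(0 3 11 2 12 10 9)| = 7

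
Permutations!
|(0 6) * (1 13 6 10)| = 5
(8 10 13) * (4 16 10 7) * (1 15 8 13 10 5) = (1 15 8 7 4 16 5) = [0, 15, 2, 3, 16, 1, 6, 4, 7, 9, 10, 11, 12, 13, 14, 8, 5]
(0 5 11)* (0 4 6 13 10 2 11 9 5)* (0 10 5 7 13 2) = (0 10)(2 11 4 6)(5 9 7 13) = [10, 1, 11, 3, 6, 9, 2, 13, 8, 7, 0, 4, 12, 5]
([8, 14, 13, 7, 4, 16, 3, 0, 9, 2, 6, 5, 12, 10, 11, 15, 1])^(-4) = [10, 14, 7, 2, 4, 16, 9, 13, 6, 3, 8, 5, 12, 0, 11, 15, 1]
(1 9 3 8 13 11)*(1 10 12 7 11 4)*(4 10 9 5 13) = (1 5 13 10 12 7 11 9 3 8 4) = [0, 5, 2, 8, 1, 13, 6, 11, 4, 3, 12, 9, 7, 10]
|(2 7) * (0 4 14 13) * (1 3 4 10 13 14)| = 6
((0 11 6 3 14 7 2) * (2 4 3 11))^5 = (0 2)(3 14 7 4)(6 11)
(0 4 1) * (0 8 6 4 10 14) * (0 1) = (0 10 14 1 8 6 4) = [10, 8, 2, 3, 0, 5, 4, 7, 6, 9, 14, 11, 12, 13, 1]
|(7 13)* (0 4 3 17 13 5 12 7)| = 15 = |(0 4 3 17 13)(5 12 7)|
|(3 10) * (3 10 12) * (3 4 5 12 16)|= 6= |(3 16)(4 5 12)|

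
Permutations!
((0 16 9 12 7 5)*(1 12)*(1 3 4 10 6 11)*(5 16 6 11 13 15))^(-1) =(0 5 15 13 6)(1 11 10 4 3 9 16 7 12)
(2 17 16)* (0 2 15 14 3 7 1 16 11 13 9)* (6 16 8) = (0 2 17 11 13 9)(1 8 6 16 15 14 3 7) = [2, 8, 17, 7, 4, 5, 16, 1, 6, 0, 10, 13, 12, 9, 3, 14, 15, 11]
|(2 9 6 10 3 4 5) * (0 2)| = |(0 2 9 6 10 3 4 5)| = 8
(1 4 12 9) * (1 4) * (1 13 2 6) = (1 13 2 6)(4 12 9) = [0, 13, 6, 3, 12, 5, 1, 7, 8, 4, 10, 11, 9, 2]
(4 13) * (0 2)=(0 2)(4 13)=[2, 1, 0, 3, 13, 5, 6, 7, 8, 9, 10, 11, 12, 4]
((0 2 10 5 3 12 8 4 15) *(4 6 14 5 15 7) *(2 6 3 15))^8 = ((0 6 14 5 15)(2 10)(3 12 8)(4 7))^8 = (0 5 6 15 14)(3 8 12)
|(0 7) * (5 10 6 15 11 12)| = 6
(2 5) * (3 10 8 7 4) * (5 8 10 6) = (10)(2 8 7 4 3 6 5) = [0, 1, 8, 6, 3, 2, 5, 4, 7, 9, 10]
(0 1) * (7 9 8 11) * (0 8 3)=(0 1 8 11 7 9 3)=[1, 8, 2, 0, 4, 5, 6, 9, 11, 3, 10, 7]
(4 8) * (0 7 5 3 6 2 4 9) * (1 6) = (0 7 5 3 1 6 2 4 8 9) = [7, 6, 4, 1, 8, 3, 2, 5, 9, 0]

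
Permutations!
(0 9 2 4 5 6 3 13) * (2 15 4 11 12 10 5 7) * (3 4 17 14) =(0 9 15 17 14 3 13)(2 11 12 10 5 6 4 7) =[9, 1, 11, 13, 7, 6, 4, 2, 8, 15, 5, 12, 10, 0, 3, 17, 16, 14]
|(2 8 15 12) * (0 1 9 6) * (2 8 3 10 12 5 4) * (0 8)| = |(0 1 9 6 8 15 5 4 2 3 10 12)| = 12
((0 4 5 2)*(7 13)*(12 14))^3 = ((0 4 5 2)(7 13)(12 14))^3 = (0 2 5 4)(7 13)(12 14)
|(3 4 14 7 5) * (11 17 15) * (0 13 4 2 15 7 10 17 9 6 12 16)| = 16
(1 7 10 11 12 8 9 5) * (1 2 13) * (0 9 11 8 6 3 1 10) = (0 9 5 2 13 10 8 11 12 6 3 1 7) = [9, 7, 13, 1, 4, 2, 3, 0, 11, 5, 8, 12, 6, 10]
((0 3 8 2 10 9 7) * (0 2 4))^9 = (0 3 8 4)(2 10 9 7)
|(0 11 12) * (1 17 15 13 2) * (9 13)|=|(0 11 12)(1 17 15 9 13 2)|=6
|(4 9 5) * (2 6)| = |(2 6)(4 9 5)| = 6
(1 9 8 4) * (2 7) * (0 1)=(0 1 9 8 4)(2 7)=[1, 9, 7, 3, 0, 5, 6, 2, 4, 8]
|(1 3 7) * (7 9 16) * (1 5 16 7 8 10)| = |(1 3 9 7 5 16 8 10)| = 8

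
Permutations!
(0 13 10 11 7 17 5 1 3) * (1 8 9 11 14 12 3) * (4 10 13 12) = (0 12 3)(4 10 14)(5 8 9 11 7 17) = [12, 1, 2, 0, 10, 8, 6, 17, 9, 11, 14, 7, 3, 13, 4, 15, 16, 5]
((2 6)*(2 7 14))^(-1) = (2 14 7 6)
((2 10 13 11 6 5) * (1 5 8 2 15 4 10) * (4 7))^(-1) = ((1 5 15 7 4 10 13 11 6 8 2))^(-1) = (1 2 8 6 11 13 10 4 7 15 5)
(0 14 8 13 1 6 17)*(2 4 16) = [14, 6, 4, 3, 16, 5, 17, 7, 13, 9, 10, 11, 12, 1, 8, 15, 2, 0] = (0 14 8 13 1 6 17)(2 4 16)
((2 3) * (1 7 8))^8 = ((1 7 8)(2 3))^8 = (1 8 7)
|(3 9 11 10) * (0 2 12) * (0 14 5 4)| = 12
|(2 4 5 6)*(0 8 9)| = |(0 8 9)(2 4 5 6)| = 12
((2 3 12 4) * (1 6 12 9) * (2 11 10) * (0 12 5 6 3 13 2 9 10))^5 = (0 12 4 11)(1 3 10 9)(2 13)(5 6)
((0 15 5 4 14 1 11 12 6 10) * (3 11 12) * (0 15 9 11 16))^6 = (0 9 11 3 16)(1 4 15 6)(5 10 12 14)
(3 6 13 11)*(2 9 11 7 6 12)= (2 9 11 3 12)(6 13 7)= [0, 1, 9, 12, 4, 5, 13, 6, 8, 11, 10, 3, 2, 7]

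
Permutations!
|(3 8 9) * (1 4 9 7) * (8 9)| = |(1 4 8 7)(3 9)| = 4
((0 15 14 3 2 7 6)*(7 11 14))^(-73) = ((0 15 7 6)(2 11 14 3))^(-73) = (0 6 7 15)(2 3 14 11)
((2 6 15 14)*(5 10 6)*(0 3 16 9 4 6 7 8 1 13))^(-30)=((0 3 16 9 4 6 15 14 2 5 10 7 8 1 13))^(-30)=(16)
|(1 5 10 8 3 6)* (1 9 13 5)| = 7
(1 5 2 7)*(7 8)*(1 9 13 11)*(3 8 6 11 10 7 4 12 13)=(1 5 2 6 11)(3 8 4 12 13 10 7 9)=[0, 5, 6, 8, 12, 2, 11, 9, 4, 3, 7, 1, 13, 10]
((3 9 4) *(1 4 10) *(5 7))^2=(1 3 10 4 9)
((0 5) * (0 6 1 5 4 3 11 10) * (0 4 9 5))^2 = (0 5 1 9 6)(3 10)(4 11)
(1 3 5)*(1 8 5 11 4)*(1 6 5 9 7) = (1 3 11 4 6 5 8 9 7) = [0, 3, 2, 11, 6, 8, 5, 1, 9, 7, 10, 4]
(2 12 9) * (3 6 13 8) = (2 12 9)(3 6 13 8) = [0, 1, 12, 6, 4, 5, 13, 7, 3, 2, 10, 11, 9, 8]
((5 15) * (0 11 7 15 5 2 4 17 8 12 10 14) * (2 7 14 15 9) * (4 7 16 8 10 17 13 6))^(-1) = (0 14 11)(2 9 7)(4 6 13)(8 16 15 10 17 12)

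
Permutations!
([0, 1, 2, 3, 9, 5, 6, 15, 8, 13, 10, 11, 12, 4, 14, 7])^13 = (4 9 13)(7 15)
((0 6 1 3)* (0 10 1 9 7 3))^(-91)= ((0 6 9 7 3 10 1))^(-91)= (10)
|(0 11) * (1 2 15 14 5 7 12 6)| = |(0 11)(1 2 15 14 5 7 12 6)| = 8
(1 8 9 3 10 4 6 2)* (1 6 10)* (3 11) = (1 8 9 11 3)(2 6)(4 10) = [0, 8, 6, 1, 10, 5, 2, 7, 9, 11, 4, 3]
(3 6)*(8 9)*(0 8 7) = [8, 1, 2, 6, 4, 5, 3, 0, 9, 7] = (0 8 9 7)(3 6)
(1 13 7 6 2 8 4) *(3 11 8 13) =(1 3 11 8 4)(2 13 7 6) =[0, 3, 13, 11, 1, 5, 2, 6, 4, 9, 10, 8, 12, 7]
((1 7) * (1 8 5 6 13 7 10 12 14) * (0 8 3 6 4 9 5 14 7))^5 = (0 12)(1 6)(3 14)(4 5 9)(7 8)(10 13)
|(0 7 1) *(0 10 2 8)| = |(0 7 1 10 2 8)| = 6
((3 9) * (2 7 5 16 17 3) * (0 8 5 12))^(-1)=(0 12 7 2 9 3 17 16 5 8)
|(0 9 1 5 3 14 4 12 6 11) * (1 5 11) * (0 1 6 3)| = |(0 9 5)(1 11)(3 14 4 12)| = 12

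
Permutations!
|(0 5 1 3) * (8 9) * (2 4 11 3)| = 14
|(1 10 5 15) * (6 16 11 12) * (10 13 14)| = |(1 13 14 10 5 15)(6 16 11 12)| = 12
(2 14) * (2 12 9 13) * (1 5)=(1 5)(2 14 12 9 13)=[0, 5, 14, 3, 4, 1, 6, 7, 8, 13, 10, 11, 9, 2, 12]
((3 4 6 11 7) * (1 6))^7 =(1 6 11 7 3 4)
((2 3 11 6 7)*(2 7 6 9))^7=(2 9 11 3)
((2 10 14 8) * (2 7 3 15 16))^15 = ((2 10 14 8 7 3 15 16))^15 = (2 16 15 3 7 8 14 10)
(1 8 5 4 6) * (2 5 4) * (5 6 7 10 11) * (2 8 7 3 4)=(1 7 10 11 5 8 2 6)(3 4)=[0, 7, 6, 4, 3, 8, 1, 10, 2, 9, 11, 5]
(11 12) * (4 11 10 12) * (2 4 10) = (2 4 11 10 12) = [0, 1, 4, 3, 11, 5, 6, 7, 8, 9, 12, 10, 2]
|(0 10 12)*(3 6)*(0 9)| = |(0 10 12 9)(3 6)| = 4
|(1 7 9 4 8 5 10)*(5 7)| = |(1 5 10)(4 8 7 9)| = 12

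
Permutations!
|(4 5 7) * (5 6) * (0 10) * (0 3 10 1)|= 4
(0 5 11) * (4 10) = [5, 1, 2, 3, 10, 11, 6, 7, 8, 9, 4, 0] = (0 5 11)(4 10)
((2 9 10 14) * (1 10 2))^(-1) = (1 14 10)(2 9)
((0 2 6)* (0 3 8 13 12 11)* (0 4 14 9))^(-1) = ((0 2 6 3 8 13 12 11 4 14 9))^(-1) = (0 9 14 4 11 12 13 8 3 6 2)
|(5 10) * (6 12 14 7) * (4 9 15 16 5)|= 12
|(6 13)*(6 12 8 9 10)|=|(6 13 12 8 9 10)|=6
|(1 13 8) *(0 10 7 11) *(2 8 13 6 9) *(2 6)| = 12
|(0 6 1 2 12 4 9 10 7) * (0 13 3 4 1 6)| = 6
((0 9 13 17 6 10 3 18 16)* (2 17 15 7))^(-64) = (0 10 7)(2 9 3)(6 15 16)(13 18 17) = ((0 9 13 15 7 2 17 6 10 3 18 16))^(-64)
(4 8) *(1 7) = (1 7)(4 8) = [0, 7, 2, 3, 8, 5, 6, 1, 4]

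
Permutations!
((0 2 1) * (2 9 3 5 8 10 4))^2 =(0 3 8 4 1 9 5 10 2)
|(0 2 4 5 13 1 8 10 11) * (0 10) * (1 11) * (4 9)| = 10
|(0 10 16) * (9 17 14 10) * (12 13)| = 6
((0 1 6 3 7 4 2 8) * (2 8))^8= (0 1 6 3 7 4 8)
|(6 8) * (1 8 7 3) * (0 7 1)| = 3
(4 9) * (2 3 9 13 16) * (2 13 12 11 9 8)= (2 3 8)(4 12 11 9)(13 16)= [0, 1, 3, 8, 12, 5, 6, 7, 2, 4, 10, 9, 11, 16, 14, 15, 13]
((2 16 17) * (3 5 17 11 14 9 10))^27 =(17)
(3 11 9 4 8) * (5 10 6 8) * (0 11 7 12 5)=[11, 1, 2, 7, 0, 10, 8, 12, 3, 4, 6, 9, 5]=(0 11 9 4)(3 7 12 5 10 6 8)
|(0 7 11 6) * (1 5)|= 4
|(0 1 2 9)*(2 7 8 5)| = 7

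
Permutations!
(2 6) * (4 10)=[0, 1, 6, 3, 10, 5, 2, 7, 8, 9, 4]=(2 6)(4 10)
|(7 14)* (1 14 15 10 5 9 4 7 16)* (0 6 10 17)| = |(0 6 10 5 9 4 7 15 17)(1 14 16)| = 9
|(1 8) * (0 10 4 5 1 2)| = |(0 10 4 5 1 8 2)| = 7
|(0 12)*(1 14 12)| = |(0 1 14 12)| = 4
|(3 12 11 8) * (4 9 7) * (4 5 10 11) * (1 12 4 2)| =|(1 12 2)(3 4 9 7 5 10 11 8)| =24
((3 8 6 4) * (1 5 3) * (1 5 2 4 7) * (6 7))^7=(8)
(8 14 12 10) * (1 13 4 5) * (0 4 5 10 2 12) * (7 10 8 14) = (0 4 8 7 10 14)(1 13 5)(2 12) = [4, 13, 12, 3, 8, 1, 6, 10, 7, 9, 14, 11, 2, 5, 0]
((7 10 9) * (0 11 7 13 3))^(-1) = (0 3 13 9 10 7 11) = ((0 11 7 10 9 13 3))^(-1)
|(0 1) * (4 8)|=|(0 1)(4 8)|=2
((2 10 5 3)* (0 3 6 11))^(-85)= (0 11 6 5 10 2 3)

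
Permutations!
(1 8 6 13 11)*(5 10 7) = (1 8 6 13 11)(5 10 7) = [0, 8, 2, 3, 4, 10, 13, 5, 6, 9, 7, 1, 12, 11]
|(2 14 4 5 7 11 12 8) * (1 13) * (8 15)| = 18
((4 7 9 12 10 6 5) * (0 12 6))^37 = ((0 12 10)(4 7 9 6 5))^37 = (0 12 10)(4 9 5 7 6)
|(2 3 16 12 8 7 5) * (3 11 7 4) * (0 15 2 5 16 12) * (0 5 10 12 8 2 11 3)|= 12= |(0 15 11 7 16 5 10 12 2 3 8 4)|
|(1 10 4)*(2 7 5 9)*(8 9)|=|(1 10 4)(2 7 5 8 9)|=15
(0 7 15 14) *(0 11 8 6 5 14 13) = [7, 1, 2, 3, 4, 14, 5, 15, 6, 9, 10, 8, 12, 0, 11, 13] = (0 7 15 13)(5 14 11 8 6)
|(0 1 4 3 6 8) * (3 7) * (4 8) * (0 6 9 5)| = 9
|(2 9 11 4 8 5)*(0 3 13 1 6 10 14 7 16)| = |(0 3 13 1 6 10 14 7 16)(2 9 11 4 8 5)| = 18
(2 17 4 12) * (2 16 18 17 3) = (2 3)(4 12 16 18 17) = [0, 1, 3, 2, 12, 5, 6, 7, 8, 9, 10, 11, 16, 13, 14, 15, 18, 4, 17]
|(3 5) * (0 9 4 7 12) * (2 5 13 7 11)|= 10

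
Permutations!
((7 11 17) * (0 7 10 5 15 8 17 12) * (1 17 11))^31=(0 7 1 17 10 5 15 8 11 12)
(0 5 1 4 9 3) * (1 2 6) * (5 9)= (0 9 3)(1 4 5 2 6)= [9, 4, 6, 0, 5, 2, 1, 7, 8, 3]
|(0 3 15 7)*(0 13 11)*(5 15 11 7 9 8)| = 12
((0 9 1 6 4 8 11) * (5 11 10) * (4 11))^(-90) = ((0 9 1 6 11)(4 8 10 5))^(-90) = (11)(4 10)(5 8)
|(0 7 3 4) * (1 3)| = |(0 7 1 3 4)| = 5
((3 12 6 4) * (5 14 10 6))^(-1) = (3 4 6 10 14 5 12)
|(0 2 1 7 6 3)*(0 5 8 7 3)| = 8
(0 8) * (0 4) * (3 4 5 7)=(0 8 5 7 3 4)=[8, 1, 2, 4, 0, 7, 6, 3, 5]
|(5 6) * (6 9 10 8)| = |(5 9 10 8 6)| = 5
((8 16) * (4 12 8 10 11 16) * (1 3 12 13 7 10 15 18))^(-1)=((1 3 12 8 4 13 7 10 11 16 15 18))^(-1)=(1 18 15 16 11 10 7 13 4 8 12 3)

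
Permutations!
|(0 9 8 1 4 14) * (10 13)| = |(0 9 8 1 4 14)(10 13)| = 6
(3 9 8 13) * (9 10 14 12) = (3 10 14 12 9 8 13) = [0, 1, 2, 10, 4, 5, 6, 7, 13, 8, 14, 11, 9, 3, 12]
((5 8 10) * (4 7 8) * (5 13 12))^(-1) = (4 5 12 13 10 8 7)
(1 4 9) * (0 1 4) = (0 1)(4 9) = [1, 0, 2, 3, 9, 5, 6, 7, 8, 4]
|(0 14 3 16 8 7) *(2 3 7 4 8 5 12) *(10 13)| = |(0 14 7)(2 3 16 5 12)(4 8)(10 13)| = 30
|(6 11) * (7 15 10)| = |(6 11)(7 15 10)| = 6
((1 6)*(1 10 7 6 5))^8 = (6 7 10)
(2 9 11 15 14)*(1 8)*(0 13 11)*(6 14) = (0 13 11 15 6 14 2 9)(1 8) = [13, 8, 9, 3, 4, 5, 14, 7, 1, 0, 10, 15, 12, 11, 2, 6]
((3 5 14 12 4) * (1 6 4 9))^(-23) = (1 6 4 3 5 14 12 9)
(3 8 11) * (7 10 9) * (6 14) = (3 8 11)(6 14)(7 10 9) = [0, 1, 2, 8, 4, 5, 14, 10, 11, 7, 9, 3, 12, 13, 6]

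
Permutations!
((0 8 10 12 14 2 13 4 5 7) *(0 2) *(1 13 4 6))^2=((0 8 10 12 14)(1 13 6)(2 4 5 7))^2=(0 10 14 8 12)(1 6 13)(2 5)(4 7)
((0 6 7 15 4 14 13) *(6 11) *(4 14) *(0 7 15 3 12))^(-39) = (0 7 15)(3 14 11)(6 12 13)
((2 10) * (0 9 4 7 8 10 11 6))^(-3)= (0 2 7)(4 6 10)(8 9 11)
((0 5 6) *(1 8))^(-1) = (0 6 5)(1 8)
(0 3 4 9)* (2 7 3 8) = (0 8 2 7 3 4 9) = [8, 1, 7, 4, 9, 5, 6, 3, 2, 0]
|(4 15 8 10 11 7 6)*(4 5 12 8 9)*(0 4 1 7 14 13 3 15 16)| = 39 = |(0 4 16)(1 7 6 5 12 8 10 11 14 13 3 15 9)|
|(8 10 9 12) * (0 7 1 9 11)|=8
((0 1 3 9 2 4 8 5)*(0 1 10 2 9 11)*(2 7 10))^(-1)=(0 11 3 1 5 8 4 2)(7 10)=((0 2 4 8 5 1 3 11)(7 10))^(-1)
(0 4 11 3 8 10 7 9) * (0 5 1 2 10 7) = (0 4 11 3 8 7 9 5 1 2 10) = [4, 2, 10, 8, 11, 1, 6, 9, 7, 5, 0, 3]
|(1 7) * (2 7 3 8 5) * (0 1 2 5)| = 4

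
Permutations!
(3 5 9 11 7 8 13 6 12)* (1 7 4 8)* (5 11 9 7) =[0, 5, 2, 11, 8, 7, 12, 1, 13, 9, 10, 4, 3, 6] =(1 5 7)(3 11 4 8 13 6 12)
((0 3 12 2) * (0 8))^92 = ((0 3 12 2 8))^92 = (0 12 8 3 2)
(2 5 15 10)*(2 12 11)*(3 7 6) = [0, 1, 5, 7, 4, 15, 3, 6, 8, 9, 12, 2, 11, 13, 14, 10] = (2 5 15 10 12 11)(3 7 6)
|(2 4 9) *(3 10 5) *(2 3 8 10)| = 12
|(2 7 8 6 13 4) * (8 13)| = |(2 7 13 4)(6 8)| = 4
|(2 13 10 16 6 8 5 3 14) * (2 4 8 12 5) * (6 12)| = 10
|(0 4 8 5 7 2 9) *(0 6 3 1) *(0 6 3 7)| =|(0 4 8 5)(1 6 7 2 9 3)| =12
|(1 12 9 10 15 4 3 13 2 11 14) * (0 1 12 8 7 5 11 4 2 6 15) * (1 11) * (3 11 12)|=8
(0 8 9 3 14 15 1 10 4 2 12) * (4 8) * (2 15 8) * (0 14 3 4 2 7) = (0 2 12 14 8 9 4 15 1 10 7) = [2, 10, 12, 3, 15, 5, 6, 0, 9, 4, 7, 11, 14, 13, 8, 1]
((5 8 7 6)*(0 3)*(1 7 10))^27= (0 3)(1 5)(6 10)(7 8)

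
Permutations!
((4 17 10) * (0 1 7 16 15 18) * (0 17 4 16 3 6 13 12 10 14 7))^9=(0 1)(3 14 18 16 12 6 7 17 15 10 13)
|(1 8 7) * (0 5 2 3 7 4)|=8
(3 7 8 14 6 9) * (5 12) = (3 7 8 14 6 9)(5 12) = [0, 1, 2, 7, 4, 12, 9, 8, 14, 3, 10, 11, 5, 13, 6]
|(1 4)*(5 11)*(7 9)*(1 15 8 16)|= 10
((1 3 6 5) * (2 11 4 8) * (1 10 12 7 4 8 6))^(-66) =(12)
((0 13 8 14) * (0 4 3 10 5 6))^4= ((0 13 8 14 4 3 10 5 6))^4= (0 4 6 14 5 8 10 13 3)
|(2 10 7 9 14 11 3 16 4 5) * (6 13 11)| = |(2 10 7 9 14 6 13 11 3 16 4 5)| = 12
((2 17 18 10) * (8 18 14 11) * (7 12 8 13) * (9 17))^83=((2 9 17 14 11 13 7 12 8 18 10))^83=(2 7 9 12 17 8 14 18 11 10 13)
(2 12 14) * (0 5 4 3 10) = (0 5 4 3 10)(2 12 14) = [5, 1, 12, 10, 3, 4, 6, 7, 8, 9, 0, 11, 14, 13, 2]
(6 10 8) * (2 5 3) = (2 5 3)(6 10 8) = [0, 1, 5, 2, 4, 3, 10, 7, 6, 9, 8]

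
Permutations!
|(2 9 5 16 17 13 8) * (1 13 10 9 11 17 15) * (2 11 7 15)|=12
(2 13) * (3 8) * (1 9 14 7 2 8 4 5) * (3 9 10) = [0, 10, 13, 4, 5, 1, 6, 2, 9, 14, 3, 11, 12, 8, 7] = (1 10 3 4 5)(2 13 8 9 14 7)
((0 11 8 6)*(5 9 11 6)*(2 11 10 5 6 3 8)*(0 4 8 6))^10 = ((0 3 6 4 8)(2 11)(5 9 10))^10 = (11)(5 9 10)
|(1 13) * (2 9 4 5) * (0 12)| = |(0 12)(1 13)(2 9 4 5)| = 4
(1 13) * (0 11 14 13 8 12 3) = [11, 8, 2, 0, 4, 5, 6, 7, 12, 9, 10, 14, 3, 1, 13] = (0 11 14 13 1 8 12 3)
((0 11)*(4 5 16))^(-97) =((0 11)(4 5 16))^(-97) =(0 11)(4 16 5)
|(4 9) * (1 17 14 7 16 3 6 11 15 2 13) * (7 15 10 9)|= 24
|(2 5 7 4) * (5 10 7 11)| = 4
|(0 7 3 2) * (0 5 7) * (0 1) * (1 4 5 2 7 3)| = 6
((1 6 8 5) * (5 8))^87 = ((8)(1 6 5))^87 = (8)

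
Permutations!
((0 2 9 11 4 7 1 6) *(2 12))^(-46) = ((0 12 2 9 11 4 7 1 6))^(-46) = (0 6 1 7 4 11 9 2 12)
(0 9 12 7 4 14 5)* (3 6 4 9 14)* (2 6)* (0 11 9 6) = (0 14 5 11 9 12 7 6 4 3 2) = [14, 1, 0, 2, 3, 11, 4, 6, 8, 12, 10, 9, 7, 13, 5]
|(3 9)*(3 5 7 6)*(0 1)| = |(0 1)(3 9 5 7 6)| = 10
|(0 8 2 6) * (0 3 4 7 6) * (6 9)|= |(0 8 2)(3 4 7 9 6)|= 15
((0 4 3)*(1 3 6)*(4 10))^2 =(0 4 1)(3 10 6)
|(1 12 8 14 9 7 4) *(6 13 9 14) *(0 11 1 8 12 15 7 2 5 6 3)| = 40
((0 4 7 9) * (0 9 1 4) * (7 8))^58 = ((9)(1 4 8 7))^58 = (9)(1 8)(4 7)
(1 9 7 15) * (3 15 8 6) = (1 9 7 8 6 3 15) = [0, 9, 2, 15, 4, 5, 3, 8, 6, 7, 10, 11, 12, 13, 14, 1]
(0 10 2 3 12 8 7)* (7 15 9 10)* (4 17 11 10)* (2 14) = (0 7)(2 3 12 8 15 9 4 17 11 10 14) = [7, 1, 3, 12, 17, 5, 6, 0, 15, 4, 14, 10, 8, 13, 2, 9, 16, 11]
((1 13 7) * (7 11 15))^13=((1 13 11 15 7))^13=(1 15 13 7 11)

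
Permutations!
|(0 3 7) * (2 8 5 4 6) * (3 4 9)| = 9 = |(0 4 6 2 8 5 9 3 7)|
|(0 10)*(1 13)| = |(0 10)(1 13)| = 2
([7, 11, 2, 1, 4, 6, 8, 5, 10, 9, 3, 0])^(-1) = (0 11 1 3 10 8 6 5 7)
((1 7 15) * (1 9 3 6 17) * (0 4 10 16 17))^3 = (0 16 7 3 4 17 15 6 10 1 9)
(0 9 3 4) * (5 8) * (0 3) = (0 9)(3 4)(5 8) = [9, 1, 2, 4, 3, 8, 6, 7, 5, 0]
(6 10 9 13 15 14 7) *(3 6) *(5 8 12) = (3 6 10 9 13 15 14 7)(5 8 12) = [0, 1, 2, 6, 4, 8, 10, 3, 12, 13, 9, 11, 5, 15, 7, 14]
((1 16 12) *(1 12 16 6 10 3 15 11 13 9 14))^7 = ((16)(1 6 10 3 15 11 13 9 14))^7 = (16)(1 9 11 3 6 14 13 15 10)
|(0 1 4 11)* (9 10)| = |(0 1 4 11)(9 10)| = 4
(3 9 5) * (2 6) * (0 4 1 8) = (0 4 1 8)(2 6)(3 9 5) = [4, 8, 6, 9, 1, 3, 2, 7, 0, 5]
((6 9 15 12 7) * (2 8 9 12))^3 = (2 15 9 8)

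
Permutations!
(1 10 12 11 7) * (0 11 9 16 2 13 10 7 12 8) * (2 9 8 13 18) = (0 11 12 8)(1 7)(2 18)(9 16)(10 13) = [11, 7, 18, 3, 4, 5, 6, 1, 0, 16, 13, 12, 8, 10, 14, 15, 9, 17, 2]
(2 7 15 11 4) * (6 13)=[0, 1, 7, 3, 2, 5, 13, 15, 8, 9, 10, 4, 12, 6, 14, 11]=(2 7 15 11 4)(6 13)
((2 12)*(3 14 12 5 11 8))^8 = (2 5 11 8 3 14 12)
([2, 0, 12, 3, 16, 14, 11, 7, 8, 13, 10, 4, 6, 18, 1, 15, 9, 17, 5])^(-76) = [12, 2, 6, 3, 9, 1, 4, 7, 8, 18, 10, 16, 11, 5, 0, 15, 13, 17, 14]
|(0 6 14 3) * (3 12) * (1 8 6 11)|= 8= |(0 11 1 8 6 14 12 3)|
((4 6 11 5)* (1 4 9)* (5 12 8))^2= ((1 4 6 11 12 8 5 9))^2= (1 6 12 5)(4 11 8 9)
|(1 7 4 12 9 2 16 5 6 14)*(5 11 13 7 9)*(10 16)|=13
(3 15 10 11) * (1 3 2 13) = (1 3 15 10 11 2 13) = [0, 3, 13, 15, 4, 5, 6, 7, 8, 9, 11, 2, 12, 1, 14, 10]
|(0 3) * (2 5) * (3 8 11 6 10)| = |(0 8 11 6 10 3)(2 5)| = 6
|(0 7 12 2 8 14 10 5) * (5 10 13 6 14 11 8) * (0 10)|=|(0 7 12 2 5 10)(6 14 13)(8 11)|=6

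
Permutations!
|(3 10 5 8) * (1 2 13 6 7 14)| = |(1 2 13 6 7 14)(3 10 5 8)| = 12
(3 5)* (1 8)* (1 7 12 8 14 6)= [0, 14, 2, 5, 4, 3, 1, 12, 7, 9, 10, 11, 8, 13, 6]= (1 14 6)(3 5)(7 12 8)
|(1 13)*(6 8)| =2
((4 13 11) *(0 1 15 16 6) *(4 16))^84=(0 13)(1 11)(4 6)(15 16)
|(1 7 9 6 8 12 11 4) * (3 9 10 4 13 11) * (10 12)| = 18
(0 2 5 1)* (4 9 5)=(0 2 4 9 5 1)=[2, 0, 4, 3, 9, 1, 6, 7, 8, 5]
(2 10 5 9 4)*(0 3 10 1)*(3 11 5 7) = (0 11 5 9 4 2 1)(3 10 7) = [11, 0, 1, 10, 2, 9, 6, 3, 8, 4, 7, 5]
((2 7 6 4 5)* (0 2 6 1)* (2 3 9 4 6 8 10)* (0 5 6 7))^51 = ((0 3 9 4 6 7 1 5 8 10 2))^51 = (0 5 4 2 1 9 10 7 3 8 6)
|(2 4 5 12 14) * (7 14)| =6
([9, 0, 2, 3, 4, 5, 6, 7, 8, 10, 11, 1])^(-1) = (0 1 11 10 9)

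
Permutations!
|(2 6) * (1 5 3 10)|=|(1 5 3 10)(2 6)|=4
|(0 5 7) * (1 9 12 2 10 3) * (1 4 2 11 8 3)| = |(0 5 7)(1 9 12 11 8 3 4 2 10)| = 9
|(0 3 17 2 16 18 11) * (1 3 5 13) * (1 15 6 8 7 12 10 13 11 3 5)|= |(0 1 5 11)(2 16 18 3 17)(6 8 7 12 10 13 15)|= 140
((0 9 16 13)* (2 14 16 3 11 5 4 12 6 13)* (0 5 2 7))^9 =((0 9 3 11 2 14 16 7)(4 12 6 13 5))^9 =(0 9 3 11 2 14 16 7)(4 5 13 6 12)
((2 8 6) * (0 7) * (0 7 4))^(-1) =(0 4)(2 6 8)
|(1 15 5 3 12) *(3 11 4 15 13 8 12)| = 4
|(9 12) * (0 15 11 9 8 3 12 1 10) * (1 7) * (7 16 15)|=12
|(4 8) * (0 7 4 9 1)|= |(0 7 4 8 9 1)|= 6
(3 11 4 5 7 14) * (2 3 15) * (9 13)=(2 3 11 4 5 7 14 15)(9 13)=[0, 1, 3, 11, 5, 7, 6, 14, 8, 13, 10, 4, 12, 9, 15, 2]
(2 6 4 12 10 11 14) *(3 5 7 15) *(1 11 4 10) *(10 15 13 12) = [0, 11, 6, 5, 10, 7, 15, 13, 8, 9, 4, 14, 1, 12, 2, 3] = (1 11 14 2 6 15 3 5 7 13 12)(4 10)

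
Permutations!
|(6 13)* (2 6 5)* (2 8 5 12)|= |(2 6 13 12)(5 8)|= 4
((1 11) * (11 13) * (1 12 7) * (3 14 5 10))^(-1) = ((1 13 11 12 7)(3 14 5 10))^(-1) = (1 7 12 11 13)(3 10 5 14)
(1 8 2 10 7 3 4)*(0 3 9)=[3, 8, 10, 4, 1, 5, 6, 9, 2, 0, 7]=(0 3 4 1 8 2 10 7 9)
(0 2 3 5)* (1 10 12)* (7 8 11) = (0 2 3 5)(1 10 12)(7 8 11) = [2, 10, 3, 5, 4, 0, 6, 8, 11, 9, 12, 7, 1]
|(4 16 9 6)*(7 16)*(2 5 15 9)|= 8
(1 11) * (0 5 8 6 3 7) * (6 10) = (0 5 8 10 6 3 7)(1 11) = [5, 11, 2, 7, 4, 8, 3, 0, 10, 9, 6, 1]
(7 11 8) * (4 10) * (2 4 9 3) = [0, 1, 4, 2, 10, 5, 6, 11, 7, 3, 9, 8] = (2 4 10 9 3)(7 11 8)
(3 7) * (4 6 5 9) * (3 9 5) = (3 7 9 4 6) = [0, 1, 2, 7, 6, 5, 3, 9, 8, 4]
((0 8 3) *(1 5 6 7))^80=(0 3 8)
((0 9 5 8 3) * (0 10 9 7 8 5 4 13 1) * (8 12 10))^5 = ((0 7 12 10 9 4 13 1)(3 8))^5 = (0 4 12 1 9 7 13 10)(3 8)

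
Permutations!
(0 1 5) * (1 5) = (0 5) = [5, 1, 2, 3, 4, 0]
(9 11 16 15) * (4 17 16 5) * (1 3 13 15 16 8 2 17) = [0, 3, 17, 13, 1, 4, 6, 7, 2, 11, 10, 5, 12, 15, 14, 9, 16, 8] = (1 3 13 15 9 11 5 4)(2 17 8)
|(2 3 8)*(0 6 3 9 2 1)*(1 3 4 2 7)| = 14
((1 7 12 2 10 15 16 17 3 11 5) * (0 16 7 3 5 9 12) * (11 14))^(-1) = ((0 16 17 5 1 3 14 11 9 12 2 10 15 7))^(-1) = (0 7 15 10 2 12 9 11 14 3 1 5 17 16)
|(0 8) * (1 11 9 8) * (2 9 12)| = 7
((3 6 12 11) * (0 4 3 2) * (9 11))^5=(0 9 3 2 12 4 11 6)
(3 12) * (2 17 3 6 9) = (2 17 3 12 6 9) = [0, 1, 17, 12, 4, 5, 9, 7, 8, 2, 10, 11, 6, 13, 14, 15, 16, 3]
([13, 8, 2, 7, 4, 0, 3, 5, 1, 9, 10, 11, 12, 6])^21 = [3, 8, 2, 0, 4, 6, 5, 13, 1, 9, 10, 11, 12, 7]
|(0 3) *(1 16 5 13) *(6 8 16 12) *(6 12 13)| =4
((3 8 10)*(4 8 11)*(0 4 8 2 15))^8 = (15)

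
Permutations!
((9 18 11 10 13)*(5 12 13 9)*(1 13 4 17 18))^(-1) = ((1 13 5 12 4 17 18 11 10 9))^(-1) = (1 9 10 11 18 17 4 12 5 13)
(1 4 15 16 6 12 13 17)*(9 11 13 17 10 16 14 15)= (1 4 9 11 13 10 16 6 12 17)(14 15)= [0, 4, 2, 3, 9, 5, 12, 7, 8, 11, 16, 13, 17, 10, 15, 14, 6, 1]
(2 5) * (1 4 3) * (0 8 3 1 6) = (0 8 3 6)(1 4)(2 5) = [8, 4, 5, 6, 1, 2, 0, 7, 3]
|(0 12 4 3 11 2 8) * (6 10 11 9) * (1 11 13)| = 12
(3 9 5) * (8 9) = (3 8 9 5) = [0, 1, 2, 8, 4, 3, 6, 7, 9, 5]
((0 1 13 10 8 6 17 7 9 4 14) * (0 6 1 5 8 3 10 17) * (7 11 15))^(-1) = ((0 5 8 1 13 17 11 15 7 9 4 14 6)(3 10))^(-1) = (0 6 14 4 9 7 15 11 17 13 1 8 5)(3 10)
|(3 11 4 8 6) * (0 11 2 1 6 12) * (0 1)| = 9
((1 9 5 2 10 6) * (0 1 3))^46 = ((0 1 9 5 2 10 6 3))^46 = (0 6 2 9)(1 3 10 5)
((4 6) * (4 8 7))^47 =((4 6 8 7))^47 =(4 7 8 6)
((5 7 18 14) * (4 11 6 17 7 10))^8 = ((4 11 6 17 7 18 14 5 10))^8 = (4 10 5 14 18 7 17 6 11)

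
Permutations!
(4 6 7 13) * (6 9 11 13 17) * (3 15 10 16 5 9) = (3 15 10 16 5 9 11 13 4)(6 7 17) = [0, 1, 2, 15, 3, 9, 7, 17, 8, 11, 16, 13, 12, 4, 14, 10, 5, 6]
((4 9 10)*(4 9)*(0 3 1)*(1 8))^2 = (10)(0 8)(1 3)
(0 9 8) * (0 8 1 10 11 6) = (0 9 1 10 11 6) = [9, 10, 2, 3, 4, 5, 0, 7, 8, 1, 11, 6]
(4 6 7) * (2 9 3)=[0, 1, 9, 2, 6, 5, 7, 4, 8, 3]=(2 9 3)(4 6 7)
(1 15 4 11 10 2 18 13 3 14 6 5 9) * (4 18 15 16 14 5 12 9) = (1 16 14 6 12 9)(2 15 18 13 3 5 4 11 10) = [0, 16, 15, 5, 11, 4, 12, 7, 8, 1, 2, 10, 9, 3, 6, 18, 14, 17, 13]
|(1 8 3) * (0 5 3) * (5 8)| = 6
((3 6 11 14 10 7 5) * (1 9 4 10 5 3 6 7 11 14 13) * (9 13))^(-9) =((1 13)(3 7)(4 10 11 9)(5 6 14))^(-9) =(14)(1 13)(3 7)(4 9 11 10)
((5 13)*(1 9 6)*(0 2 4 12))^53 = ((0 2 4 12)(1 9 6)(5 13))^53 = (0 2 4 12)(1 6 9)(5 13)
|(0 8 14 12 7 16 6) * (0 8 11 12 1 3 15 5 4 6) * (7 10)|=24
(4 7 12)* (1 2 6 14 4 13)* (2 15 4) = (1 15 4 7 12 13)(2 6 14) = [0, 15, 6, 3, 7, 5, 14, 12, 8, 9, 10, 11, 13, 1, 2, 4]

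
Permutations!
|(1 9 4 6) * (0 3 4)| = |(0 3 4 6 1 9)| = 6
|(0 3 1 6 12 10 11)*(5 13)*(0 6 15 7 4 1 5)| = 4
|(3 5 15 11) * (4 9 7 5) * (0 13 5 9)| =14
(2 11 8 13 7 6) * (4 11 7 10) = (2 7 6)(4 11 8 13 10) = [0, 1, 7, 3, 11, 5, 2, 6, 13, 9, 4, 8, 12, 10]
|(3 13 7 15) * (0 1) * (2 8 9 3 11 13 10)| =20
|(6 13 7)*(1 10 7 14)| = |(1 10 7 6 13 14)| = 6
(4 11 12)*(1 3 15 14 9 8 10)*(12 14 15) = [0, 3, 2, 12, 11, 5, 6, 7, 10, 8, 1, 14, 4, 13, 9, 15] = (15)(1 3 12 4 11 14 9 8 10)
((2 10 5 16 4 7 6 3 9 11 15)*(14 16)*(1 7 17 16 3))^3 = ((1 7 6)(2 10 5 14 3 9 11 15)(4 17 16))^3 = (17)(2 14 11 10 3 15 5 9)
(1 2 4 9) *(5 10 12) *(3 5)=(1 2 4 9)(3 5 10 12)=[0, 2, 4, 5, 9, 10, 6, 7, 8, 1, 12, 11, 3]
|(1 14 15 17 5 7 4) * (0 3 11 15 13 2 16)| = 13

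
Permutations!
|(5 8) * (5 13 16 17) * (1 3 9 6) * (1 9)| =10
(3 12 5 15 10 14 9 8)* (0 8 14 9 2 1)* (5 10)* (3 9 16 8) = (0 3 12 10 16 8 9 14 2 1)(5 15) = [3, 0, 1, 12, 4, 15, 6, 7, 9, 14, 16, 11, 10, 13, 2, 5, 8]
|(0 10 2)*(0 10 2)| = 3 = |(0 2 10)|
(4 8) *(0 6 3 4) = (0 6 3 4 8) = [6, 1, 2, 4, 8, 5, 3, 7, 0]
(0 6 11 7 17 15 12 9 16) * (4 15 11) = [6, 1, 2, 3, 15, 5, 4, 17, 8, 16, 10, 7, 9, 13, 14, 12, 0, 11] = (0 6 4 15 12 9 16)(7 17 11)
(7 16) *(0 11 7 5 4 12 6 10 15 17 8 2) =(0 11 7 16 5 4 12 6 10 15 17 8 2) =[11, 1, 0, 3, 12, 4, 10, 16, 2, 9, 15, 7, 6, 13, 14, 17, 5, 8]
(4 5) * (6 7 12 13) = (4 5)(6 7 12 13) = [0, 1, 2, 3, 5, 4, 7, 12, 8, 9, 10, 11, 13, 6]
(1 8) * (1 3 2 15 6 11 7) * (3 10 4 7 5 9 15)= (1 8 10 4 7)(2 3)(5 9 15 6 11)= [0, 8, 3, 2, 7, 9, 11, 1, 10, 15, 4, 5, 12, 13, 14, 6]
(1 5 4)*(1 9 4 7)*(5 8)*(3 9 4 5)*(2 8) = [0, 2, 8, 9, 4, 7, 6, 1, 3, 5] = (1 2 8 3 9 5 7)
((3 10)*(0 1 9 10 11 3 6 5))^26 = (11)(0 9 6)(1 10 5)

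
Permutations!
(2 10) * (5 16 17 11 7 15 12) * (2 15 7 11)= (2 10 15 12 5 16 17)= [0, 1, 10, 3, 4, 16, 6, 7, 8, 9, 15, 11, 5, 13, 14, 12, 17, 2]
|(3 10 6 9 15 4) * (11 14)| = |(3 10 6 9 15 4)(11 14)| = 6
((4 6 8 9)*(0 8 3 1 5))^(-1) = ((0 8 9 4 6 3 1 5))^(-1) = (0 5 1 3 6 4 9 8)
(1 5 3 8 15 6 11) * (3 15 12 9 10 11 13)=(1 5 15 6 13 3 8 12 9 10 11)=[0, 5, 2, 8, 4, 15, 13, 7, 12, 10, 11, 1, 9, 3, 14, 6]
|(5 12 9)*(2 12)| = |(2 12 9 5)| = 4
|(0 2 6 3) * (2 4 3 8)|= |(0 4 3)(2 6 8)|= 3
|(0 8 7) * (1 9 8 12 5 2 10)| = 9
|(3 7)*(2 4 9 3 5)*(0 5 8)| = |(0 5 2 4 9 3 7 8)| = 8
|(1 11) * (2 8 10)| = |(1 11)(2 8 10)| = 6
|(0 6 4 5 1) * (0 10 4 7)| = 12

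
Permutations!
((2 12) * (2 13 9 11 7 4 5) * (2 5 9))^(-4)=(2 13 12)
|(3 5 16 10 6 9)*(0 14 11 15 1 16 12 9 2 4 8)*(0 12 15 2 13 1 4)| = |(0 14 11 2)(1 16 10 6 13)(3 5 15 4 8 12 9)| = 140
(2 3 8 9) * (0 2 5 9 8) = (0 2 3)(5 9) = [2, 1, 3, 0, 4, 9, 6, 7, 8, 5]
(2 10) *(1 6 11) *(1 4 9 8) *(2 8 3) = [0, 6, 10, 2, 9, 5, 11, 7, 1, 3, 8, 4] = (1 6 11 4 9 3 2 10 8)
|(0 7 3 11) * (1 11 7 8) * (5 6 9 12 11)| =|(0 8 1 5 6 9 12 11)(3 7)| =8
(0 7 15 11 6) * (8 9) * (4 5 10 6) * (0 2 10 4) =(0 7 15 11)(2 10 6)(4 5)(8 9) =[7, 1, 10, 3, 5, 4, 2, 15, 9, 8, 6, 0, 12, 13, 14, 11]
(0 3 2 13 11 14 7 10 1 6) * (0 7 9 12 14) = (0 3 2 13 11)(1 6 7 10)(9 12 14) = [3, 6, 13, 2, 4, 5, 7, 10, 8, 12, 1, 0, 14, 11, 9]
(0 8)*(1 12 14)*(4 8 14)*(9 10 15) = [14, 12, 2, 3, 8, 5, 6, 7, 0, 10, 15, 11, 4, 13, 1, 9] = (0 14 1 12 4 8)(9 10 15)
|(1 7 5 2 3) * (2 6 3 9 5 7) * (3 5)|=4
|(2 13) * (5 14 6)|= |(2 13)(5 14 6)|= 6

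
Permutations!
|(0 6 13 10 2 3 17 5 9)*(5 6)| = 6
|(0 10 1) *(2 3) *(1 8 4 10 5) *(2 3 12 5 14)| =6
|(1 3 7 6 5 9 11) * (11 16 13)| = |(1 3 7 6 5 9 16 13 11)| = 9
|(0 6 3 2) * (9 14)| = |(0 6 3 2)(9 14)| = 4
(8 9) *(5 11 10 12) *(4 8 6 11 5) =[0, 1, 2, 3, 8, 5, 11, 7, 9, 6, 12, 10, 4] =(4 8 9 6 11 10 12)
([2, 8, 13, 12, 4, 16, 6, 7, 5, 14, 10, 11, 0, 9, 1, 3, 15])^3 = (0 9 8 15)(1 16 12 13)(2 14 5 3)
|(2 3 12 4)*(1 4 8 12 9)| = |(1 4 2 3 9)(8 12)| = 10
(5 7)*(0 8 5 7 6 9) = (0 8 5 6 9) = [8, 1, 2, 3, 4, 6, 9, 7, 5, 0]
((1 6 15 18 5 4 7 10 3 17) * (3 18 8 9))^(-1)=((1 6 15 8 9 3 17)(4 7 10 18 5))^(-1)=(1 17 3 9 8 15 6)(4 5 18 10 7)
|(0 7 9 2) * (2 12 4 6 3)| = 8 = |(0 7 9 12 4 6 3 2)|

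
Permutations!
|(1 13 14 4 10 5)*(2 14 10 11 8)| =20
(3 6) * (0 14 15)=(0 14 15)(3 6)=[14, 1, 2, 6, 4, 5, 3, 7, 8, 9, 10, 11, 12, 13, 15, 0]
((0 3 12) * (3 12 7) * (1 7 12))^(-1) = (0 12 3 7 1) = ((0 1 7 3 12))^(-1)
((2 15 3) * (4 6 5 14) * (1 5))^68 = ((1 5 14 4 6)(2 15 3))^68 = (1 4 5 6 14)(2 3 15)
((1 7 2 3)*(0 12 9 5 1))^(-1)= ((0 12 9 5 1 7 2 3))^(-1)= (0 3 2 7 1 5 9 12)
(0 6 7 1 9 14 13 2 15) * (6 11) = (0 11 6 7 1 9 14 13 2 15) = [11, 9, 15, 3, 4, 5, 7, 1, 8, 14, 10, 6, 12, 2, 13, 0]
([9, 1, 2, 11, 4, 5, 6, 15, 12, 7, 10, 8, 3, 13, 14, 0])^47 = (0 15 7 9)(3 12 8 11)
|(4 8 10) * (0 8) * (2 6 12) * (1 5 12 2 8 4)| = 10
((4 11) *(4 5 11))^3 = (5 11)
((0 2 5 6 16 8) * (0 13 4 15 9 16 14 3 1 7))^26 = (0 5 14 1)(2 6 3 7)(4 9 8)(13 15 16) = ((0 2 5 6 14 3 1 7)(4 15 9 16 8 13))^26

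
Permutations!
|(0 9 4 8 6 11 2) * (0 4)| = 10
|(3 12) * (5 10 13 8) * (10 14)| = |(3 12)(5 14 10 13 8)| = 10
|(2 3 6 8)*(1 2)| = |(1 2 3 6 8)| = 5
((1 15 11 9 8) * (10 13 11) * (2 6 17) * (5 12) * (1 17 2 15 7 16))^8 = (1 16 7)(8 17 15 10 13 11 9)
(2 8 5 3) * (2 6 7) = (2 8 5 3 6 7) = [0, 1, 8, 6, 4, 3, 7, 2, 5]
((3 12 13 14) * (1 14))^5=((1 14 3 12 13))^5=(14)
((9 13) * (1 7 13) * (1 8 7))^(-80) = (13)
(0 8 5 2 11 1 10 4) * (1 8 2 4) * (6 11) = [2, 10, 6, 3, 0, 4, 11, 7, 5, 9, 1, 8] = (0 2 6 11 8 5 4)(1 10)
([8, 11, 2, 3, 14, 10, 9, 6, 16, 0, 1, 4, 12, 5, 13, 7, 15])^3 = [15, 14, 2, 3, 5, 11, 8, 0, 7, 16, 4, 13, 12, 1, 10, 9, 6]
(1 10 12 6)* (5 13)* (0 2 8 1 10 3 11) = [2, 3, 8, 11, 4, 13, 10, 7, 1, 9, 12, 0, 6, 5] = (0 2 8 1 3 11)(5 13)(6 10 12)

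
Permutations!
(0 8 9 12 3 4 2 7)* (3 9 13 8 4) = [4, 1, 7, 3, 2, 5, 6, 0, 13, 12, 10, 11, 9, 8] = (0 4 2 7)(8 13)(9 12)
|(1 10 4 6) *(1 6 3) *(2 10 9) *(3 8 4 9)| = 6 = |(1 3)(2 10 9)(4 8)|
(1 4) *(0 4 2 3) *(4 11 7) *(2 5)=(0 11 7 4 1 5 2 3)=[11, 5, 3, 0, 1, 2, 6, 4, 8, 9, 10, 7]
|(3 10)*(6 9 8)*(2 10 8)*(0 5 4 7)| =12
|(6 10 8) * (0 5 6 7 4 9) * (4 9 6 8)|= 15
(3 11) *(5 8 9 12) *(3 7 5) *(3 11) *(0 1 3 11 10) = (0 1 3 11 7 5 8 9 12 10) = [1, 3, 2, 11, 4, 8, 6, 5, 9, 12, 0, 7, 10]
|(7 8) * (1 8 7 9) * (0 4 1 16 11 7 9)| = |(0 4 1 8)(7 9 16 11)| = 4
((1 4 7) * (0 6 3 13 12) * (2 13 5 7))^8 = (0 13 4 7 3)(1 5 6 12 2)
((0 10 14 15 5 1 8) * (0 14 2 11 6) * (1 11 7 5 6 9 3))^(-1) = (0 6 15 14 8 1 3 9 11 5 7 2 10) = ((0 10 2 7 5 11 9 3 1 8 14 15 6))^(-1)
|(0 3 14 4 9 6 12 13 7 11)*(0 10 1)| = |(0 3 14 4 9 6 12 13 7 11 10 1)| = 12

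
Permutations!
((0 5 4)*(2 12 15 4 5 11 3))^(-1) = (0 4 15 12 2 3 11) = ((0 11 3 2 12 15 4))^(-1)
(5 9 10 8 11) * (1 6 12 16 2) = [0, 6, 1, 3, 4, 9, 12, 7, 11, 10, 8, 5, 16, 13, 14, 15, 2] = (1 6 12 16 2)(5 9 10 8 11)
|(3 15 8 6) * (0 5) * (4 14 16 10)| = 4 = |(0 5)(3 15 8 6)(4 14 16 10)|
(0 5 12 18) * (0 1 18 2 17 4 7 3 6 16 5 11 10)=(0 11 10)(1 18)(2 17 4 7 3 6 16 5 12)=[11, 18, 17, 6, 7, 12, 16, 3, 8, 9, 0, 10, 2, 13, 14, 15, 5, 4, 1]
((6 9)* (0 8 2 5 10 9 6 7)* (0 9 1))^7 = (0 8 2 5 10 1)(7 9) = ((0 8 2 5 10 1)(7 9))^7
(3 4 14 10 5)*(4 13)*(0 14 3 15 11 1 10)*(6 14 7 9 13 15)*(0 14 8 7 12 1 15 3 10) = (0 12 1)(4 10 5 6 8 7 9 13)(11 15) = [12, 0, 2, 3, 10, 6, 8, 9, 7, 13, 5, 15, 1, 4, 14, 11]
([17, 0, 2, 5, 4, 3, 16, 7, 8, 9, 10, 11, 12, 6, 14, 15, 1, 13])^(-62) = [16, 6, 2, 3, 4, 5, 17, 7, 8, 9, 10, 11, 12, 0, 14, 15, 13, 1]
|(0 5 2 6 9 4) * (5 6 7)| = 12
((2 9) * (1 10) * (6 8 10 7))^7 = (1 6 10 7 8)(2 9)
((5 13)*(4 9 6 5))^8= ((4 9 6 5 13))^8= (4 5 9 13 6)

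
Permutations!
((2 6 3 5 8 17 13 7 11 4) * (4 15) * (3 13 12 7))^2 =((2 6 13 3 5 8 17 12 7 11 15 4))^2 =(2 13 5 17 7 15)(3 8 12 11 4 6)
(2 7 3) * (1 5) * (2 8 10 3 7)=(1 5)(3 8 10)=[0, 5, 2, 8, 4, 1, 6, 7, 10, 9, 3]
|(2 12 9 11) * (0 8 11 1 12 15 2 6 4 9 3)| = |(0 8 11 6 4 9 1 12 3)(2 15)| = 18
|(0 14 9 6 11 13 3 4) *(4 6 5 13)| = |(0 14 9 5 13 3 6 11 4)| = 9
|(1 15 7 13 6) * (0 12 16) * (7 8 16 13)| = 8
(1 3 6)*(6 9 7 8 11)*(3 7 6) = (1 7 8 11 3 9 6) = [0, 7, 2, 9, 4, 5, 1, 8, 11, 6, 10, 3]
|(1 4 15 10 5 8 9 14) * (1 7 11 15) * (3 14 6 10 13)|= |(1 4)(3 14 7 11 15 13)(5 8 9 6 10)|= 30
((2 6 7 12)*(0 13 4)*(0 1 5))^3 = (0 1 13 5 4)(2 12 7 6)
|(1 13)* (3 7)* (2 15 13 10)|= |(1 10 2 15 13)(3 7)|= 10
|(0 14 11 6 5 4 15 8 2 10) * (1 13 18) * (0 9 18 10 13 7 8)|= 56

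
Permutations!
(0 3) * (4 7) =(0 3)(4 7) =[3, 1, 2, 0, 7, 5, 6, 4]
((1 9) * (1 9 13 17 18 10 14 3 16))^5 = ((1 13 17 18 10 14 3 16))^5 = (1 14 17 16 10 13 3 18)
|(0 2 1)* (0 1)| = |(0 2)| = 2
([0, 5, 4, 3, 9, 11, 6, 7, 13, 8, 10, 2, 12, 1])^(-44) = [0, 4, 13, 3, 1, 9, 6, 7, 11, 5, 10, 8, 12, 2]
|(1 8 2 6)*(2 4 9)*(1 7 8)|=|(2 6 7 8 4 9)|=6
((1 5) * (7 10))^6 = ((1 5)(7 10))^6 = (10)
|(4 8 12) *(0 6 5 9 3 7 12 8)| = |(0 6 5 9 3 7 12 4)| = 8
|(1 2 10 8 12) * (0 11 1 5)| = 8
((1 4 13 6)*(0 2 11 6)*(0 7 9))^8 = (0 9 7 13 4 1 6 11 2)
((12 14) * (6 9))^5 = ((6 9)(12 14))^5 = (6 9)(12 14)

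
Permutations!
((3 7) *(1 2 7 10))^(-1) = (1 10 3 7 2)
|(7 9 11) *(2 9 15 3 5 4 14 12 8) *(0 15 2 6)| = 36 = |(0 15 3 5 4 14 12 8 6)(2 9 11 7)|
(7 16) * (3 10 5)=(3 10 5)(7 16)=[0, 1, 2, 10, 4, 3, 6, 16, 8, 9, 5, 11, 12, 13, 14, 15, 7]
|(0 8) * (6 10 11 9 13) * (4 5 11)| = 14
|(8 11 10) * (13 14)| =|(8 11 10)(13 14)| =6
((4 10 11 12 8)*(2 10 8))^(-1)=(2 12 11 10)(4 8)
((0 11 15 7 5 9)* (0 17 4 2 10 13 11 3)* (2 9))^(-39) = ((0 3)(2 10 13 11 15 7 5)(4 9 17))^(-39) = (17)(0 3)(2 11 5 13 7 10 15)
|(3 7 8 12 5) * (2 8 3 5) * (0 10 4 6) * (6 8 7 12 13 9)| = 28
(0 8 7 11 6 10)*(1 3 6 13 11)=(0 8 7 1 3 6 10)(11 13)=[8, 3, 2, 6, 4, 5, 10, 1, 7, 9, 0, 13, 12, 11]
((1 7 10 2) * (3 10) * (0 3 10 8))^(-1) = ((0 3 8)(1 7 10 2))^(-1) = (0 8 3)(1 2 10 7)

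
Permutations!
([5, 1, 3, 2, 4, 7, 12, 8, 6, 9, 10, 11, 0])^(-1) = (0 12 6 8 7 5)(2 3)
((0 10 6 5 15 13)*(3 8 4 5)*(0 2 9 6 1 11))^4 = (2 8 13 3 15 6 5 9 4)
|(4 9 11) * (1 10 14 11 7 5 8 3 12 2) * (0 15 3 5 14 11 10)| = |(0 15 3 12 2 1)(4 9 7 14 10 11)(5 8)| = 6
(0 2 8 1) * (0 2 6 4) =(0 6 4)(1 2 8) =[6, 2, 8, 3, 0, 5, 4, 7, 1]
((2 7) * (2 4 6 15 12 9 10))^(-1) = ((2 7 4 6 15 12 9 10))^(-1) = (2 10 9 12 15 6 4 7)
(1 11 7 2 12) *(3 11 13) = (1 13 3 11 7 2 12) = [0, 13, 12, 11, 4, 5, 6, 2, 8, 9, 10, 7, 1, 3]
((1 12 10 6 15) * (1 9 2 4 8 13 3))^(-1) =(1 3 13 8 4 2 9 15 6 10 12)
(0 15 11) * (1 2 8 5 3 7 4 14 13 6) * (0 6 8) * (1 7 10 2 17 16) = (0 15 11 6 7 4 14 13 8 5 3 10 2)(1 17 16) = [15, 17, 0, 10, 14, 3, 7, 4, 5, 9, 2, 6, 12, 8, 13, 11, 1, 16]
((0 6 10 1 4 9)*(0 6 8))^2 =((0 8)(1 4 9 6 10))^2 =(1 9 10 4 6)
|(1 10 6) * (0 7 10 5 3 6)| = 12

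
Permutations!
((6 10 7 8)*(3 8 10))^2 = (10)(3 6 8)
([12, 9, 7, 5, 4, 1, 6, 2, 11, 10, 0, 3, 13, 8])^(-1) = (0 10 9 1 5 3 11 8 13 12)(2 7)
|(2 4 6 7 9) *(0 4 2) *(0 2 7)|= 3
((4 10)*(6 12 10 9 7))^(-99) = (4 6)(7 10)(9 12)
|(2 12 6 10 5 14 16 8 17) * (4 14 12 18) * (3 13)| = |(2 18 4 14 16 8 17)(3 13)(5 12 6 10)| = 28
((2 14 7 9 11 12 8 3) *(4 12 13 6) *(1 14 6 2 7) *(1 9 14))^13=(2 4 8 7 9 13 6 12 3 14 11)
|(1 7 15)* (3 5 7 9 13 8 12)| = 9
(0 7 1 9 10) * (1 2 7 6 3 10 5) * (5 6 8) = (0 8 5 1 9 6 3 10)(2 7) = [8, 9, 7, 10, 4, 1, 3, 2, 5, 6, 0]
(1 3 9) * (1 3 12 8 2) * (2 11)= (1 12 8 11 2)(3 9)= [0, 12, 1, 9, 4, 5, 6, 7, 11, 3, 10, 2, 8]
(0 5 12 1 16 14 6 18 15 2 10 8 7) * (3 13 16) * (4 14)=(0 5 12 1 3 13 16 4 14 6 18 15 2 10 8 7)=[5, 3, 10, 13, 14, 12, 18, 0, 7, 9, 8, 11, 1, 16, 6, 2, 4, 17, 15]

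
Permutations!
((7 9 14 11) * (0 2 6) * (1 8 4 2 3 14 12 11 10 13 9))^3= ((0 3 14 10 13 9 12 11 7 1 8 4 2 6))^3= (0 10 12 1 2 3 13 11 8 6 14 9 7 4)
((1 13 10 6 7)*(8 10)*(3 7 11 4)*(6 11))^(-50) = ((1 13 8 10 11 4 3 7))^(-50) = (1 3 11 8)(4 10 13 7)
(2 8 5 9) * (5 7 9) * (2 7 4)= (2 8 4)(7 9)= [0, 1, 8, 3, 2, 5, 6, 9, 4, 7]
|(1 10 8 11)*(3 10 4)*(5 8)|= |(1 4 3 10 5 8 11)|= 7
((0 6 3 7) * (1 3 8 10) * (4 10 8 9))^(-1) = ((0 6 9 4 10 1 3 7))^(-1) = (0 7 3 1 10 4 9 6)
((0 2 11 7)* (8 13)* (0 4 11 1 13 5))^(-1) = (0 5 8 13 1 2)(4 7 11)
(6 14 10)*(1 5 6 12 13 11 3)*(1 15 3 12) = [0, 5, 2, 15, 4, 6, 14, 7, 8, 9, 1, 12, 13, 11, 10, 3] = (1 5 6 14 10)(3 15)(11 12 13)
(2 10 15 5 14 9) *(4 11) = (2 10 15 5 14 9)(4 11) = [0, 1, 10, 3, 11, 14, 6, 7, 8, 2, 15, 4, 12, 13, 9, 5]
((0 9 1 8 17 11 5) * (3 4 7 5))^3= (0 8 3 5 1 11 7 9 17 4)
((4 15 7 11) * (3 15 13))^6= (15)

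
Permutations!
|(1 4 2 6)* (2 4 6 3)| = |(1 6)(2 3)| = 2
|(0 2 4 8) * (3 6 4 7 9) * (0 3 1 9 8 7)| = |(0 2)(1 9)(3 6 4 7 8)| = 10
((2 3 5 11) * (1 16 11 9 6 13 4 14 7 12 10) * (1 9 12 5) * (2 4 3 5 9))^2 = ((1 16 11 4 14 7 9 6 13 3)(2 5 12 10))^2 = (1 11 14 9 13)(2 12)(3 16 4 7 6)(5 10)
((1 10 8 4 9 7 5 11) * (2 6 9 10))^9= (1 6 7 11 2 9 5)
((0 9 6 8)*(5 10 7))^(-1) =(0 8 6 9)(5 7 10)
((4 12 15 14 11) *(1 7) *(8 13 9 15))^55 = ((1 7)(4 12 8 13 9 15 14 11))^55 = (1 7)(4 11 14 15 9 13 8 12)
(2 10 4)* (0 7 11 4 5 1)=(0 7 11 4 2 10 5 1)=[7, 0, 10, 3, 2, 1, 6, 11, 8, 9, 5, 4]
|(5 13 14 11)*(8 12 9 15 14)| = 8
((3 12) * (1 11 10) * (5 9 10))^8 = ((1 11 5 9 10)(3 12))^8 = (12)(1 9 11 10 5)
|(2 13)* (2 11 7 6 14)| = 6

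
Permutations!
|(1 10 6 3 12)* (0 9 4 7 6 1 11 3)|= |(0 9 4 7 6)(1 10)(3 12 11)|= 30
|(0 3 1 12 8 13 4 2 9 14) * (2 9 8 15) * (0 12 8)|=11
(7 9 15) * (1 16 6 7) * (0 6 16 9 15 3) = (16)(0 6 7 15 1 9 3) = [6, 9, 2, 0, 4, 5, 7, 15, 8, 3, 10, 11, 12, 13, 14, 1, 16]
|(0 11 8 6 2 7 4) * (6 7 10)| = 15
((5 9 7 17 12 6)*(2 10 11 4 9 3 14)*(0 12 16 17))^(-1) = ((0 12 6 5 3 14 2 10 11 4 9 7)(16 17))^(-1) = (0 7 9 4 11 10 2 14 3 5 6 12)(16 17)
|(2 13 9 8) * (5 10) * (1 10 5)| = 4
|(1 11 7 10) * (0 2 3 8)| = |(0 2 3 8)(1 11 7 10)| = 4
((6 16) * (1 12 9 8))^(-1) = (1 8 9 12)(6 16) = ((1 12 9 8)(6 16))^(-1)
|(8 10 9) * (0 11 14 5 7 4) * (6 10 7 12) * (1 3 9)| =13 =|(0 11 14 5 12 6 10 1 3 9 8 7 4)|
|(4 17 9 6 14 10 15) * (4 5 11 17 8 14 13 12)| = |(4 8 14 10 15 5 11 17 9 6 13 12)| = 12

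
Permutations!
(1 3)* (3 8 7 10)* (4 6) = (1 8 7 10 3)(4 6) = [0, 8, 2, 1, 6, 5, 4, 10, 7, 9, 3]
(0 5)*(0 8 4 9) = (0 5 8 4 9) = [5, 1, 2, 3, 9, 8, 6, 7, 4, 0]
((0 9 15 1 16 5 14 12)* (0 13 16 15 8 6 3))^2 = ((0 9 8 6 3)(1 15)(5 14 12 13 16))^2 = (0 8 3 9 6)(5 12 16 14 13)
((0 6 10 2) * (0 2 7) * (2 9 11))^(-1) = ((0 6 10 7)(2 9 11))^(-1) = (0 7 10 6)(2 11 9)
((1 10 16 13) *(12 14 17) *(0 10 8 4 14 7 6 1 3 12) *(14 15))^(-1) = (0 17 14 15 4 8 1 6 7 12 3 13 16 10) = ((0 10 16 13 3 12 7 6 1 8 4 15 14 17))^(-1)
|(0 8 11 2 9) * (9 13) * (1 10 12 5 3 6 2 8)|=|(0 1 10 12 5 3 6 2 13 9)(8 11)|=10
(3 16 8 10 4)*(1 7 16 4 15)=[0, 7, 2, 4, 3, 5, 6, 16, 10, 9, 15, 11, 12, 13, 14, 1, 8]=(1 7 16 8 10 15)(3 4)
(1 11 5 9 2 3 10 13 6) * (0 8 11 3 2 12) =(0 8 11 5 9 12)(1 3 10 13 6) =[8, 3, 2, 10, 4, 9, 1, 7, 11, 12, 13, 5, 0, 6]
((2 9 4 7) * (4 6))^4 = (2 7 4 6 9)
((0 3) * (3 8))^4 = (0 8 3)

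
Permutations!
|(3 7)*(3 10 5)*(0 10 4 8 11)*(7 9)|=|(0 10 5 3 9 7 4 8 11)|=9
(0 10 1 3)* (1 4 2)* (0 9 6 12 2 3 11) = (0 10 4 3 9 6 12 2 1 11) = [10, 11, 1, 9, 3, 5, 12, 7, 8, 6, 4, 0, 2]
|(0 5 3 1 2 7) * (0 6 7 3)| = |(0 5)(1 2 3)(6 7)| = 6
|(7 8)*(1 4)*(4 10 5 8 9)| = |(1 10 5 8 7 9 4)| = 7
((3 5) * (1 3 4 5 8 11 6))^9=((1 3 8 11 6)(4 5))^9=(1 6 11 8 3)(4 5)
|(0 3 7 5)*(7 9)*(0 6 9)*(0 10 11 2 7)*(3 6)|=|(0 6 9)(2 7 5 3 10 11)|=6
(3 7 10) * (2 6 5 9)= (2 6 5 9)(3 7 10)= [0, 1, 6, 7, 4, 9, 5, 10, 8, 2, 3]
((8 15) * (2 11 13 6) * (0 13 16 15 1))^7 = (0 8 16 2 13 1 15 11 6)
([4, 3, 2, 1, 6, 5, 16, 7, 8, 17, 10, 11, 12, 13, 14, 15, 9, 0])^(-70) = [6, 1, 2, 3, 16, 5, 9, 7, 8, 0, 10, 11, 12, 13, 14, 15, 17, 4]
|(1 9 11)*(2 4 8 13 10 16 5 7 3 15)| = |(1 9 11)(2 4 8 13 10 16 5 7 3 15)| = 30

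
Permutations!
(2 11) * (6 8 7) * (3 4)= [0, 1, 11, 4, 3, 5, 8, 6, 7, 9, 10, 2]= (2 11)(3 4)(6 8 7)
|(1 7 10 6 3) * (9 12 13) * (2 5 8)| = 15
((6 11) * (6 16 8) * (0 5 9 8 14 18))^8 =(0 18 14 16 11 6 8 9 5)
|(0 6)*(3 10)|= 2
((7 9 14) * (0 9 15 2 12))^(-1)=((0 9 14 7 15 2 12))^(-1)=(0 12 2 15 7 14 9)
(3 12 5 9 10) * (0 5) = (0 5 9 10 3 12) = [5, 1, 2, 12, 4, 9, 6, 7, 8, 10, 3, 11, 0]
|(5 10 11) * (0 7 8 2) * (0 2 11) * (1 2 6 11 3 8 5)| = |(0 7 5 10)(1 2 6 11)(3 8)| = 4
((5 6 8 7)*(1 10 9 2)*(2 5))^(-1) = (1 2 7 8 6 5 9 10)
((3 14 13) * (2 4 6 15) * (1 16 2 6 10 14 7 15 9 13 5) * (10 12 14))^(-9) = (1 14 4 16 5 12 2)(3 6)(7 9)(13 15)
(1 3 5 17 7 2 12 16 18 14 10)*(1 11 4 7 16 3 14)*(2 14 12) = (1 12 3 5 17 16 18)(4 7 14 10 11) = [0, 12, 2, 5, 7, 17, 6, 14, 8, 9, 11, 4, 3, 13, 10, 15, 18, 16, 1]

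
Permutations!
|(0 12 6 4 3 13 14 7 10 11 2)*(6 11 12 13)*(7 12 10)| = |(0 13 14 12 11 2)(3 6 4)| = 6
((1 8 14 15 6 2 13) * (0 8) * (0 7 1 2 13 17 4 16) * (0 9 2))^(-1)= ((0 8 14 15 6 13)(1 7)(2 17 4 16 9))^(-1)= (0 13 6 15 14 8)(1 7)(2 9 16 4 17)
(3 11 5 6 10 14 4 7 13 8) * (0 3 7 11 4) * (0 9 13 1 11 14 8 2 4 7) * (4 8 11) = (0 3 7 1 4 14 9 13 2 8)(5 6 10 11) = [3, 4, 8, 7, 14, 6, 10, 1, 0, 13, 11, 5, 12, 2, 9]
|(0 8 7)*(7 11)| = |(0 8 11 7)| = 4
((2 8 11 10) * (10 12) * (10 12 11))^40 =((12)(2 8 10))^40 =(12)(2 8 10)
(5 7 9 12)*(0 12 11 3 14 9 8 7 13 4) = (0 12 5 13 4)(3 14 9 11)(7 8) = [12, 1, 2, 14, 0, 13, 6, 8, 7, 11, 10, 3, 5, 4, 9]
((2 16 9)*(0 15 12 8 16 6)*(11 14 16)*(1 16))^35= ((0 15 12 8 11 14 1 16 9 2 6))^35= (0 12 11 1 9 6 15 8 14 16 2)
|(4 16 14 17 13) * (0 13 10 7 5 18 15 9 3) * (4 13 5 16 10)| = 6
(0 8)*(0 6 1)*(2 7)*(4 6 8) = [4, 0, 7, 3, 6, 5, 1, 2, 8] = (8)(0 4 6 1)(2 7)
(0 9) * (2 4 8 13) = [9, 1, 4, 3, 8, 5, 6, 7, 13, 0, 10, 11, 12, 2] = (0 9)(2 4 8 13)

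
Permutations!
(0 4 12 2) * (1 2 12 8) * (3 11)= (12)(0 4 8 1 2)(3 11)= [4, 2, 0, 11, 8, 5, 6, 7, 1, 9, 10, 3, 12]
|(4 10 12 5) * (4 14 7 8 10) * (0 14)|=7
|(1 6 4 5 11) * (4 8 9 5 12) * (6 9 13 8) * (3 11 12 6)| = |(1 9 5 12 4 6 3 11)(8 13)| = 8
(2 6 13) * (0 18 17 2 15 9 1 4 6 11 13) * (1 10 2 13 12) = [18, 4, 11, 3, 6, 5, 0, 7, 8, 10, 2, 12, 1, 15, 14, 9, 16, 13, 17] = (0 18 17 13 15 9 10 2 11 12 1 4 6)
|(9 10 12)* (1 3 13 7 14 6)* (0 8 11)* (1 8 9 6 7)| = |(0 9 10 12 6 8 11)(1 3 13)(7 14)| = 42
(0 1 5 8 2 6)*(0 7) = (0 1 5 8 2 6 7) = [1, 5, 6, 3, 4, 8, 7, 0, 2]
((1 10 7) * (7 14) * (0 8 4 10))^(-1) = (0 1 7 14 10 4 8)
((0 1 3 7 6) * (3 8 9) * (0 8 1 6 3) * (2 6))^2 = ((0 2 6 8 9)(3 7))^2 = (0 6 9 2 8)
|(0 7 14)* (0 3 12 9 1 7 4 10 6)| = 12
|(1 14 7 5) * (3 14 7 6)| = 3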